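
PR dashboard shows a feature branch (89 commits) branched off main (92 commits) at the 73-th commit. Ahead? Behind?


Common ancestor: commit #73
feature commits after divergence: 89 - 73 = 16
main commits after divergence: 92 - 73 = 19
feature is 16 commits ahead of main
main is 19 commits ahead of feature

feature ahead: 16, main ahead: 19


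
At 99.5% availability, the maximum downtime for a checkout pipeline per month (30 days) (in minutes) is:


Formula: allowed downtime = period * (100 - SLA) / 100
Period (month (30 days)) = 43200 minutes
Unavailability fraction = (100 - 99.5) / 100
Allowed downtime = 43200 * (100 - 99.5) / 100
Allowed downtime = 216.0 minutes

216.0 minutes


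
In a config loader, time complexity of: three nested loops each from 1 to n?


Reasoning: three levels of nesting over n
Complexity: O(n^3)

O(n^3)


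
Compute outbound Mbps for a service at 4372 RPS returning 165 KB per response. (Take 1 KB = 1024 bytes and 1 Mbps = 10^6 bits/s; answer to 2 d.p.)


Formula: Mbps = payload_bytes * RPS * 8 / 1e6
Payload per request = 165 KB = 165 * 1024 = 168960 bytes
Total bytes/sec = 168960 * 4372 = 738693120
Total bits/sec = 738693120 * 8 = 5909544960
Mbps = 5909544960 / 1e6 = 5909.54

5909.54 Mbps


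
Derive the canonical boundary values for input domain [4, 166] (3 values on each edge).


Range: [4, 166]
Boundaries: just below min, min, min+1, max-1, max, just above max
Values: [3, 4, 5, 165, 166, 167]

[3, 4, 5, 165, 166, 167]


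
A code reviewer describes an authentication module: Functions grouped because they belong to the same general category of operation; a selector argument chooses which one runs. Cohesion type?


Reasoning: Grouped by category of activity, not by data or sequence
Type: Logical cohesion

Logical cohesion


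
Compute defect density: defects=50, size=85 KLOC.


Defect density = defects / KLOC
Defect density = 50 / 85
Defect density = 0.588 defects/KLOC

0.588 defects/KLOC


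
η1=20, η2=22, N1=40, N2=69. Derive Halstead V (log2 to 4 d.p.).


Formula: V = N * log2(η), where N = N1 + N2 and η = η1 + η2
η = 20 + 22 = 42
N = 40 + 69 = 109
log2(42) ≈ 5.3923
V = 109 * 5.3923 = 587.76

587.76


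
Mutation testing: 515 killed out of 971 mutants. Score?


Mutation score = killed / total * 100
Mutation score = 515 / 971 * 100
Mutation score = 53.04%

53.04%


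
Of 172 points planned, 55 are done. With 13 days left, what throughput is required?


Formula: Required rate = Remaining points / Days left
Remaining = 172 - 55 = 117 points
Required rate = 117 / 13 = 9.0 points/day

9.0 points/day


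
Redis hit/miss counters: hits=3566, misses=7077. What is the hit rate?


Formula: hit rate = hits / (hits + misses) * 100
hit rate = 3566 / (3566 + 7077) * 100
hit rate = 3566 / 10643 * 100
hit rate = 33.51%

33.51%


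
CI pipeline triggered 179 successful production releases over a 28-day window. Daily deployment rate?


Formula: deployments per day = releases / days
= 179 / 28
= 6.393 deploys/day
(equivalently, 44.75 deploys/week)

6.393 deploys/day


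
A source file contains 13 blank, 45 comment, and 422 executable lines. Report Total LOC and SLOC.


Total LOC = blank + comment + code
Total LOC = 13 + 45 + 422 = 480
SLOC (source only) = code = 422

Total LOC: 480, SLOC: 422


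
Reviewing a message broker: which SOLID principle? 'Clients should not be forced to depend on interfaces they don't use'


This describes the Interface Segregation Principle (ISP)

Interface Segregation Principle (ISP)


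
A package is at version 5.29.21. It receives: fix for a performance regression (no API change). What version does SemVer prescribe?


Current: 5.29.21
Change category: 'fix for a performance regression (no API change)' → patch bump
SemVer rule: patch bump → increment PATCH (MAJOR and MINOR unchanged)
New: 5.29.22

5.29.22


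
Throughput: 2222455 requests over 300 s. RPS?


Formula: throughput = requests / seconds
throughput = 2222455 / 300
throughput = 7408.18 requests/second

7408.18 requests/second


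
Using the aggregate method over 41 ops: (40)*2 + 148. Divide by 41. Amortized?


Formula: Amortized cost = Total cost / Operations
Total cost = (40 * 2) + (1 * 148)
Total cost = 80 + 148 = 228
Amortized = 228 / 41 = 5.561

5.561


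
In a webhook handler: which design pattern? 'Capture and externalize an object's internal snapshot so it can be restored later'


This matches the Memento pattern

Memento


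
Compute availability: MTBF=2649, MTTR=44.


Availability = MTBF / (MTBF + MTTR)
Availability = 2649 / (2649 + 44)
Availability = 2649 / 2693
Availability = 98.3661%

98.3661%


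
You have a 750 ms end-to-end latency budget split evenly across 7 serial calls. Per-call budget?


Formula: per_stage = total_budget / stages
per_stage = 750 / 7
per_stage = 107.14 ms

107.14 ms


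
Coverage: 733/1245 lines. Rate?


Coverage = covered / total * 100
Coverage = 733 / 1245 * 100
Coverage = 58.88%

58.88%


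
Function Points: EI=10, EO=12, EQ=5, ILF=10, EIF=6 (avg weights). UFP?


UFP = EI*4 + EO*5 + EQ*4 + ILF*10 + EIF*7
UFP = 10*4 + 12*5 + 5*4 + 10*10 + 6*7
UFP = 40 + 60 + 20 + 100 + 42
UFP = 262

262


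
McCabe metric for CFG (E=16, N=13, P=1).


Formula: V(G) = E - N + 2P
V(G) = 16 - 13 + 2*1
V(G) = 3 + 2
V(G) = 5

5


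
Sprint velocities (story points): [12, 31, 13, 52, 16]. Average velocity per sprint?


Formula: Avg velocity = Total points / Number of sprints
Points: [12, 31, 13, 52, 16]
Sum = 12 + 31 + 13 + 52 + 16 = 124
Avg velocity = 124 / 5 = 24.8 points/sprint

24.8 points/sprint


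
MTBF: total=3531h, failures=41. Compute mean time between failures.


Formula: MTBF = Total operating time / Number of failures
MTBF = 3531 / 41
MTBF = 86.12 hours

86.12 hours


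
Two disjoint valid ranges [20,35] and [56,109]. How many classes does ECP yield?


Valid ranges: [20,35] and [56,109]
Class 1: x < 20 — invalid
Class 2: 20 ≤ x ≤ 35 — valid
Class 3: 35 < x < 56 — invalid (gap between ranges)
Class 4: 56 ≤ x ≤ 109 — valid
Class 5: x > 109 — invalid
Total equivalence classes: 5

5 equivalence classes


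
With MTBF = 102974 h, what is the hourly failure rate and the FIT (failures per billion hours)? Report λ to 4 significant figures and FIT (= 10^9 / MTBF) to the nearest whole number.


Formula: λ = 1 / MTBF; FIT = λ × 1e9 = 1e9 / MTBF
λ = 1 / 102974 ≈ 9.711e-06 failures/hour
FIT = 1e9 / 102974 ≈ 9711 failures per 1e9 hours (nearest whole number)

λ = 9.711e-06 /h, FIT = 9711


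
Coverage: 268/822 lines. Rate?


Coverage = covered / total * 100
Coverage = 268 / 822 * 100
Coverage = 32.6%

32.6%


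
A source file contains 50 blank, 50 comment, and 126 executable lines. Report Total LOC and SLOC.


Total LOC = blank + comment + code
Total LOC = 50 + 50 + 126 = 226
SLOC (source only) = code = 126

Total LOC: 226, SLOC: 126


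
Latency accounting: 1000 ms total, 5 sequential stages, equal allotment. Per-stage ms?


Formula: per_stage = total_budget / stages
per_stage = 1000 / 5
per_stage = 200.0 ms

200.0 ms


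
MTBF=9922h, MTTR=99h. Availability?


Availability = MTBF / (MTBF + MTTR)
Availability = 9922 / (9922 + 99)
Availability = 9922 / 10021
Availability = 99.0121%

99.0121%


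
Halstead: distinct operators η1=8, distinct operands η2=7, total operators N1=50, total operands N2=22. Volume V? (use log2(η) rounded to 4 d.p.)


Formula: V = N * log2(η), where N = N1 + N2 and η = η1 + η2
η = 8 + 7 = 15
N = 50 + 22 = 72
log2(15) ≈ 3.9069
V = 72 * 3.9069 = 281.30

281.30


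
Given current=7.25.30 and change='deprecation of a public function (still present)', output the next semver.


Current: 7.25.30
Change category: 'deprecation of a public function (still present)' → minor bump
SemVer rule: minor bump → increment MINOR, reset PATCH to 0 (MAJOR unchanged)
New: 7.26.0

7.26.0


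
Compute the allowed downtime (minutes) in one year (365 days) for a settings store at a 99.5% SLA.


Formula: allowed downtime = period * (100 - SLA) / 100
Period (year (365 days)) = 525600 minutes
Unavailability fraction = (100 - 99.5) / 100
Allowed downtime = 525600 * (100 - 99.5) / 100
Allowed downtime = 2628.0 minutes

2628.0 minutes


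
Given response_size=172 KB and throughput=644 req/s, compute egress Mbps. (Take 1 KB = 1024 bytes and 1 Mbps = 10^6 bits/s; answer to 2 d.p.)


Formula: Mbps = payload_bytes * RPS * 8 / 1e6
Payload per request = 172 KB = 172 * 1024 = 176128 bytes
Total bytes/sec = 176128 * 644 = 113426432
Total bits/sec = 113426432 * 8 = 907411456
Mbps = 907411456 / 1e6 = 907.41

907.41 Mbps


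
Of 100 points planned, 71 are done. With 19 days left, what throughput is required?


Formula: Required rate = Remaining points / Days left
Remaining = 100 - 71 = 29 points
Required rate = 29 / 19 = 1.53 points/day

1.53 points/day


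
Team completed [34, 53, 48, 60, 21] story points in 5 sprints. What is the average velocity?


Formula: Avg velocity = Total points / Number of sprints
Points: [34, 53, 48, 60, 21]
Sum = 34 + 53 + 48 + 60 + 21 = 216
Avg velocity = 216 / 5 = 43.2 points/sprint

43.2 points/sprint


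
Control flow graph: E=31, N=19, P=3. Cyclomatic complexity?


Formula: V(G) = E - N + 2P
V(G) = 31 - 19 + 2*3
V(G) = 12 + 6
V(G) = 18

18


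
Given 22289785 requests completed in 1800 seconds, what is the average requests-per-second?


Formula: throughput = requests / seconds
throughput = 22289785 / 1800
throughput = 12383.21 requests/second

12383.21 requests/second


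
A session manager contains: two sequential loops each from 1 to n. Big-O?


Reasoning: sequential dominates: O(n) + O(n) = O(n)
Complexity: O(n)

O(n)


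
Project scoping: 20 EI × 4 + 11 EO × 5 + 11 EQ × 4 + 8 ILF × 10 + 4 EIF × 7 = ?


UFP = EI*4 + EO*5 + EQ*4 + ILF*10 + EIF*7
UFP = 20*4 + 11*5 + 11*4 + 8*10 + 4*7
UFP = 80 + 55 + 44 + 80 + 28
UFP = 287

287


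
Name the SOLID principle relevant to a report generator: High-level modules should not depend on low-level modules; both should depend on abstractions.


This describes the Dependency Inversion Principle (DIP)

Dependency Inversion Principle (DIP)


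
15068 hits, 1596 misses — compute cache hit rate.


Formula: hit rate = hits / (hits + misses) * 100
hit rate = 15068 / (15068 + 1596) * 100
hit rate = 15068 / 16664 * 100
hit rate = 90.42%

90.42%


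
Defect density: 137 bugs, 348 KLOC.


Defect density = defects / KLOC
Defect density = 137 / 348
Defect density = 0.394 defects/KLOC

0.394 defects/KLOC


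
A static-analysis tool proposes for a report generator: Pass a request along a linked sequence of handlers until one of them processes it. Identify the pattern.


This matches the Chain of Responsibility pattern

Chain of Responsibility


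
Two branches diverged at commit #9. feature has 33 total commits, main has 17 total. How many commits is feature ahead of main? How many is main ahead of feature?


Common ancestor: commit #9
feature commits after divergence: 33 - 9 = 24
main commits after divergence: 17 - 9 = 8
feature is 24 commits ahead of main
main is 8 commits ahead of feature

feature ahead: 24, main ahead: 8


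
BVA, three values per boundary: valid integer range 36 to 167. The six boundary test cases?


Range: [36, 167]
Boundaries: just below min, min, min+1, max-1, max, just above max
Values: [35, 36, 37, 166, 167, 168]

[35, 36, 37, 166, 167, 168]


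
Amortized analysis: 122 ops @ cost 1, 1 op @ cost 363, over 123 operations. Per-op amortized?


Formula: Amortized cost = Total cost / Operations
Total cost = (122 * 1) + (1 * 363)
Total cost = 122 + 363 = 485
Amortized = 485 / 123 = 3.9431

3.9431


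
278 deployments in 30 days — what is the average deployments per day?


Formula: deployments per day = releases / days
= 278 / 30
= 9.267 deploys/day
(equivalently, 64.87 deploys/week)

9.267 deploys/day


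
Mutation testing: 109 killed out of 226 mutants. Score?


Mutation score = killed / total * 100
Mutation score = 109 / 226 * 100
Mutation score = 48.23%

48.23%


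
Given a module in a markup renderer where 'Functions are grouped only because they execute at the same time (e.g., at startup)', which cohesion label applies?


Reasoning: Related by timing only
Type: Temporal cohesion

Temporal cohesion


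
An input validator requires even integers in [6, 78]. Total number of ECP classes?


Constraint: even integers in [6, 78]
Class 1: x < 6 — out-of-range invalid
Class 2: x in [6,78] but odd — wrong type invalid
Class 3: x in [6,78] and even — valid
Class 4: x > 78 — out-of-range invalid
Total equivalence classes: 4

4 equivalence classes


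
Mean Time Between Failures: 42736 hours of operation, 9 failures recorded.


Formula: MTBF = Total operating time / Number of failures
MTBF = 42736 / 9
MTBF = 4748.44 hours

4748.44 hours


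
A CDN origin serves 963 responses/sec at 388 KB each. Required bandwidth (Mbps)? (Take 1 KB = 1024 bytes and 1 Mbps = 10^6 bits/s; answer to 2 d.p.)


Formula: Mbps = payload_bytes * RPS * 8 / 1e6
Payload per request = 388 KB = 388 * 1024 = 397312 bytes
Total bytes/sec = 397312 * 963 = 382611456
Total bits/sec = 382611456 * 8 = 3060891648
Mbps = 3060891648 / 1e6 = 3060.89

3060.89 Mbps


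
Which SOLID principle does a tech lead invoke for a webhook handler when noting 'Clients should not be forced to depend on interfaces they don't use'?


This describes the Interface Segregation Principle (ISP)

Interface Segregation Principle (ISP)


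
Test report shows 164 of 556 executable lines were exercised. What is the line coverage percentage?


Coverage = covered / total * 100
Coverage = 164 / 556 * 100
Coverage = 29.5%

29.5%


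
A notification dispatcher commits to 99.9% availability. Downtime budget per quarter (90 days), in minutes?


Formula: allowed downtime = period * (100 - SLA) / 100
Period (quarter (90 days)) = 129600 minutes
Unavailability fraction = (100 - 99.9) / 100
Allowed downtime = 129600 * (100 - 99.9) / 100
Allowed downtime = 129.6 minutes

129.6 minutes


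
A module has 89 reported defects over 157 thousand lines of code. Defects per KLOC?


Defect density = defects / KLOC
Defect density = 89 / 157
Defect density = 0.567 defects/KLOC

0.567 defects/KLOC


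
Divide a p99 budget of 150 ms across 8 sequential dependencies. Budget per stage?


Formula: per_stage = total_budget / stages
per_stage = 150 / 8
per_stage = 18.75 ms

18.75 ms


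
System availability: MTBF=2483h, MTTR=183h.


Availability = MTBF / (MTBF + MTTR)
Availability = 2483 / (2483 + 183)
Availability = 2483 / 2666
Availability = 93.1358%

93.1358%


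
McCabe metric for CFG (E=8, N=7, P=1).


Formula: V(G) = E - N + 2P
V(G) = 8 - 7 + 2*1
V(G) = 1 + 2
V(G) = 3

3


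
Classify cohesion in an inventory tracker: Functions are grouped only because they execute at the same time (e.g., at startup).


Reasoning: Related by timing only
Type: Temporal cohesion

Temporal cohesion


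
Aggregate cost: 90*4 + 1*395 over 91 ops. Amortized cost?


Formula: Amortized cost = Total cost / Operations
Total cost = (90 * 4) + (1 * 395)
Total cost = 360 + 395 = 755
Amortized = 755 / 91 = 8.2967

8.2967


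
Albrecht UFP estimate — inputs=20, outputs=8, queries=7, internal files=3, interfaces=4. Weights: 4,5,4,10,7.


UFP = EI*4 + EO*5 + EQ*4 + ILF*10 + EIF*7
UFP = 20*4 + 8*5 + 7*4 + 3*10 + 4*7
UFP = 80 + 40 + 28 + 30 + 28
UFP = 206

206


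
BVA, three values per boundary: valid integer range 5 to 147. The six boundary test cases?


Range: [5, 147]
Boundaries: just below min, min, min+1, max-1, max, just above max
Values: [4, 5, 6, 146, 147, 148]

[4, 5, 6, 146, 147, 148]


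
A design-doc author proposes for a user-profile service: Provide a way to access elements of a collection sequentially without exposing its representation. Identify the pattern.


This matches the Iterator pattern

Iterator


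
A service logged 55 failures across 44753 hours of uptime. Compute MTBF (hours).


Formula: MTBF = Total operating time / Number of failures
MTBF = 44753 / 55
MTBF = 813.69 hours

813.69 hours


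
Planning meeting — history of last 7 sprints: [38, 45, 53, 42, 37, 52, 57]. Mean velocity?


Formula: Avg velocity = Total points / Number of sprints
Points: [38, 45, 53, 42, 37, 52, 57]
Sum = 38 + 45 + 53 + 42 + 37 + 52 + 57 = 324
Avg velocity = 324 / 7 = 46.29 points/sprint

46.29 points/sprint


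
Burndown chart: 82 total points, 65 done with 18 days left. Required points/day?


Formula: Required rate = Remaining points / Days left
Remaining = 82 - 65 = 17 points
Required rate = 17 / 18 = 0.94 points/day

0.94 points/day


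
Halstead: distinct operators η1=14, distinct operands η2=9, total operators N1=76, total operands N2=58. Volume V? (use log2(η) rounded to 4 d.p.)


Formula: V = N * log2(η), where N = N1 + N2 and η = η1 + η2
η = 14 + 9 = 23
N = 76 + 58 = 134
log2(23) ≈ 4.5236
V = 134 * 4.5236 = 606.16

606.16


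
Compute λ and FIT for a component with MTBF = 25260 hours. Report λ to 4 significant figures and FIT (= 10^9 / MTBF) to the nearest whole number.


Formula: λ = 1 / MTBF; FIT = λ × 1e9 = 1e9 / MTBF
λ = 1 / 25260 ≈ 3.959e-05 failures/hour
FIT = 1e9 / 25260 ≈ 39588 failures per 1e9 hours (nearest whole number)

λ = 3.959e-05 /h, FIT = 39588


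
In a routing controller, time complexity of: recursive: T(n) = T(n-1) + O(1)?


Reasoning: linear recursion with constant work per frame
Complexity: O(n)

O(n)


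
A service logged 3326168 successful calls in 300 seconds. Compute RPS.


Formula: throughput = requests / seconds
throughput = 3326168 / 300
throughput = 11087.23 requests/second

11087.23 requests/second


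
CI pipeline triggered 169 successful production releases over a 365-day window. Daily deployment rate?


Formula: deployments per day = releases / days
= 169 / 365
= 0.463 deploys/day
(equivalently, 3.24 deploys/week)

0.463 deploys/day


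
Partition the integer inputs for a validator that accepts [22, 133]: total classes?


Valid range: [22, 133]
Class 1: x < 22 — invalid
Class 2: 22 ≤ x ≤ 133 — valid
Class 3: x > 133 — invalid
Total equivalence classes: 3

3 equivalence classes


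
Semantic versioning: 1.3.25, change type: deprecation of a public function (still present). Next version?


Current: 1.3.25
Change category: 'deprecation of a public function (still present)' → minor bump
SemVer rule: minor bump → increment MINOR, reset PATCH to 0 (MAJOR unchanged)
New: 1.4.0

1.4.0


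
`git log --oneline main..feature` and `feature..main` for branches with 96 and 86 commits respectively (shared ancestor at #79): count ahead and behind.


Common ancestor: commit #79
feature commits after divergence: 96 - 79 = 17
main commits after divergence: 86 - 79 = 7
feature is 17 commits ahead of main
main is 7 commits ahead of feature

feature ahead: 17, main ahead: 7


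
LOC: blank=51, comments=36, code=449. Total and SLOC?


Total LOC = blank + comment + code
Total LOC = 51 + 36 + 449 = 536
SLOC (source only) = code = 449

Total LOC: 536, SLOC: 449


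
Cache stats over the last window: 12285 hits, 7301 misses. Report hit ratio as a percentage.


Formula: hit rate = hits / (hits + misses) * 100
hit rate = 12285 / (12285 + 7301) * 100
hit rate = 12285 / 19586 * 100
hit rate = 62.72%

62.72%


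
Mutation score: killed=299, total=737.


Mutation score = killed / total * 100
Mutation score = 299 / 737 * 100
Mutation score = 40.57%

40.57%


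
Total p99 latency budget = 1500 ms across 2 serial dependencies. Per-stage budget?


Formula: per_stage = total_budget / stages
per_stage = 1500 / 2
per_stage = 750.0 ms

750.0 ms


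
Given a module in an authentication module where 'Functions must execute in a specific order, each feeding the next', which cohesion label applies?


Reasoning: Output of one is input to next
Type: Sequential cohesion

Sequential cohesion


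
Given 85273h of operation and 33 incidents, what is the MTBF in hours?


Formula: MTBF = Total operating time / Number of failures
MTBF = 85273 / 33
MTBF = 2584.03 hours

2584.03 hours


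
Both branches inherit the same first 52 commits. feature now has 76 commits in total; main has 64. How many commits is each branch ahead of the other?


Common ancestor: commit #52
feature commits after divergence: 76 - 52 = 24
main commits after divergence: 64 - 52 = 12
feature is 24 commits ahead of main
main is 12 commits ahead of feature

feature ahead: 24, main ahead: 12


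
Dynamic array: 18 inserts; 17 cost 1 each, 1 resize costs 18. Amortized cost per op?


Formula: Amortized cost = Total cost / Operations
Total cost = (17 * 1) + (1 * 18)
Total cost = 17 + 18 = 35
Amortized = 35 / 18 = 1.9444

1.9444


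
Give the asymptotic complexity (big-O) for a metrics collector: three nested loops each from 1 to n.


Reasoning: three levels of nesting over n
Complexity: O(n^3)

O(n^3)


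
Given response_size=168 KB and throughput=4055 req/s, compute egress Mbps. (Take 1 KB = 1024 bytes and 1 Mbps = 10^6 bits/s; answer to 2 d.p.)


Formula: Mbps = payload_bytes * RPS * 8 / 1e6
Payload per request = 168 KB = 168 * 1024 = 172032 bytes
Total bytes/sec = 172032 * 4055 = 697589760
Total bits/sec = 697589760 * 8 = 5580718080
Mbps = 5580718080 / 1e6 = 5580.72

5580.72 Mbps


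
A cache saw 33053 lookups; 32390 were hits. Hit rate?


Formula: hit rate = hits / (hits + misses) * 100
hit rate = 32390 / (32390 + 663) * 100
hit rate = 32390 / 33053 * 100
hit rate = 97.99%

97.99%


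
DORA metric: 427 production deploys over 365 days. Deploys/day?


Formula: deployments per day = releases / days
= 427 / 365
= 1.17 deploys/day
(equivalently, 8.19 deploys/week)

1.17 deploys/day


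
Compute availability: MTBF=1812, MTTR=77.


Availability = MTBF / (MTBF + MTTR)
Availability = 1812 / (1812 + 77)
Availability = 1812 / 1889
Availability = 95.9238%

95.9238%


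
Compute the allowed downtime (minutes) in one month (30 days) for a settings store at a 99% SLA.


Formula: allowed downtime = period * (100 - SLA) / 100
Period (month (30 days)) = 43200 minutes
Unavailability fraction = (100 - 99.0) / 100
Allowed downtime = 43200 * (100 - 99.0) / 100
Allowed downtime = 432.0 minutes

432.0 minutes


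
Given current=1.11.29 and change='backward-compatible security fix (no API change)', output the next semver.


Current: 1.11.29
Change category: 'backward-compatible security fix (no API change)' → patch bump
SemVer rule: patch bump → increment PATCH (MAJOR and MINOR unchanged)
New: 1.11.30

1.11.30


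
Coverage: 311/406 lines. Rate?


Coverage = covered / total * 100
Coverage = 311 / 406 * 100
Coverage = 76.6%

76.6%


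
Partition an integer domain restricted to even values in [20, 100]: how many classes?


Constraint: even integers in [20, 100]
Class 1: x < 20 — out-of-range invalid
Class 2: x in [20,100] but odd — wrong type invalid
Class 3: x in [20,100] and even — valid
Class 4: x > 100 — out-of-range invalid
Total equivalence classes: 4

4 equivalence classes


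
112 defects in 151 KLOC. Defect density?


Defect density = defects / KLOC
Defect density = 112 / 151
Defect density = 0.742 defects/KLOC

0.742 defects/KLOC


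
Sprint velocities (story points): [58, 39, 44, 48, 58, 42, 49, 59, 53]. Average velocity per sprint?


Formula: Avg velocity = Total points / Number of sprints
Points: [58, 39, 44, 48, 58, 42, 49, 59, 53]
Sum = 58 + 39 + 44 + 48 + 58 + 42 + 49 + 59 + 53 = 450
Avg velocity = 450 / 9 = 50.0 points/sprint

50.0 points/sprint


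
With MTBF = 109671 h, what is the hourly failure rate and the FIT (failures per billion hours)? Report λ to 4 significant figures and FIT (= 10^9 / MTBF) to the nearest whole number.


Formula: λ = 1 / MTBF; FIT = λ × 1e9 = 1e9 / MTBF
λ = 1 / 109671 ≈ 9.118e-06 failures/hour
FIT = 1e9 / 109671 ≈ 9118 failures per 1e9 hours (nearest whole number)

λ = 9.118e-06 /h, FIT = 9118


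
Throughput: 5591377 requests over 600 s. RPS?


Formula: throughput = requests / seconds
throughput = 5591377 / 600
throughput = 9318.96 requests/second

9318.96 requests/second


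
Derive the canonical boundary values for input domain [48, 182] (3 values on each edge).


Range: [48, 182]
Boundaries: just below min, min, min+1, max-1, max, just above max
Values: [47, 48, 49, 181, 182, 183]

[47, 48, 49, 181, 182, 183]


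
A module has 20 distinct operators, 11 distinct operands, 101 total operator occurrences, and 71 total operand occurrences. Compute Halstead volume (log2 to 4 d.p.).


Formula: V = N * log2(η), where N = N1 + N2 and η = η1 + η2
η = 20 + 11 = 31
N = 101 + 71 = 172
log2(31) ≈ 4.9542
V = 172 * 4.9542 = 852.12

852.12


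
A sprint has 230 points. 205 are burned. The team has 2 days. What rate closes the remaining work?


Formula: Required rate = Remaining points / Days left
Remaining = 230 - 205 = 25 points
Required rate = 25 / 2 = 12.5 points/day

12.5 points/day


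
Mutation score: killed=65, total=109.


Mutation score = killed / total * 100
Mutation score = 65 / 109 * 100
Mutation score = 59.63%

59.63%


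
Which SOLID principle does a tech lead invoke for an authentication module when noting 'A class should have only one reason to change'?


This describes the Single Responsibility Principle (SRP)

Single Responsibility Principle (SRP)


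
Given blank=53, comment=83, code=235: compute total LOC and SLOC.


Total LOC = blank + comment + code
Total LOC = 53 + 83 + 235 = 371
SLOC (source only) = code = 235

Total LOC: 371, SLOC: 235


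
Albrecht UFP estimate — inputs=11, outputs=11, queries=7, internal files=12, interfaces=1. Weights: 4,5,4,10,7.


UFP = EI*4 + EO*5 + EQ*4 + ILF*10 + EIF*7
UFP = 11*4 + 11*5 + 7*4 + 12*10 + 1*7
UFP = 44 + 55 + 28 + 120 + 7
UFP = 254

254


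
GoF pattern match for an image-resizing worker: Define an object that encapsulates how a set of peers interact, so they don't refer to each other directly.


This matches the Mediator pattern

Mediator


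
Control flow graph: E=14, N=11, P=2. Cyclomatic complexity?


Formula: V(G) = E - N + 2P
V(G) = 14 - 11 + 2*2
V(G) = 3 + 4
V(G) = 7

7


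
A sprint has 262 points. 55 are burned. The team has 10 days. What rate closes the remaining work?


Formula: Required rate = Remaining points / Days left
Remaining = 262 - 55 = 207 points
Required rate = 207 / 10 = 20.7 points/day

20.7 points/day


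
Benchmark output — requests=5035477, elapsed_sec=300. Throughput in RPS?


Formula: throughput = requests / seconds
throughput = 5035477 / 300
throughput = 16784.92 requests/second

16784.92 requests/second


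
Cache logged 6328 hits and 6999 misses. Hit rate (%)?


Formula: hit rate = hits / (hits + misses) * 100
hit rate = 6328 / (6328 + 6999) * 100
hit rate = 6328 / 13327 * 100
hit rate = 47.48%

47.48%


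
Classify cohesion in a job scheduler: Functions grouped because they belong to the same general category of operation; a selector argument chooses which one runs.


Reasoning: Grouped by category of activity, not by data or sequence
Type: Logical cohesion

Logical cohesion


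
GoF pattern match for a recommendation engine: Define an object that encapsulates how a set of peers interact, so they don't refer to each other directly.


This matches the Mediator pattern

Mediator


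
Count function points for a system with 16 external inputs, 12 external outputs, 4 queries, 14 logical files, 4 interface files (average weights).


UFP = EI*4 + EO*5 + EQ*4 + ILF*10 + EIF*7
UFP = 16*4 + 12*5 + 4*4 + 14*10 + 4*7
UFP = 64 + 60 + 16 + 140 + 28
UFP = 308

308


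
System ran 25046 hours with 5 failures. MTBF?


Formula: MTBF = Total operating time / Number of failures
MTBF = 25046 / 5
MTBF = 5009.2 hours

5009.2 hours


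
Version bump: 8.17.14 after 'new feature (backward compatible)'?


Current: 8.17.14
Change category: 'new feature (backward compatible)' → minor bump
SemVer rule: minor bump → increment MINOR, reset PATCH to 0 (MAJOR unchanged)
New: 8.18.0

8.18.0


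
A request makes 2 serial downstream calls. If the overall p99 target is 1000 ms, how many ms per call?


Formula: per_stage = total_budget / stages
per_stage = 1000 / 2
per_stage = 500.0 ms

500.0 ms


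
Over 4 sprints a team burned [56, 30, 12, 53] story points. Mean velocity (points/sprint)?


Formula: Avg velocity = Total points / Number of sprints
Points: [56, 30, 12, 53]
Sum = 56 + 30 + 12 + 53 = 151
Avg velocity = 151 / 4 = 37.75 points/sprint

37.75 points/sprint


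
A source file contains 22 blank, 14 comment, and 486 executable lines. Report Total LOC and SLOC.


Total LOC = blank + comment + code
Total LOC = 22 + 14 + 486 = 522
SLOC (source only) = code = 486

Total LOC: 522, SLOC: 486


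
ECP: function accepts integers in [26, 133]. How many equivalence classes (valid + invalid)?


Valid range: [26, 133]
Class 1: x < 26 — invalid
Class 2: 26 ≤ x ≤ 133 — valid
Class 3: x > 133 — invalid
Total equivalence classes: 3

3 equivalence classes


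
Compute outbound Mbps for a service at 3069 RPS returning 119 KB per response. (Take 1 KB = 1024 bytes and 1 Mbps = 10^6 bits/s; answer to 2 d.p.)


Formula: Mbps = payload_bytes * RPS * 8 / 1e6
Payload per request = 119 KB = 119 * 1024 = 121856 bytes
Total bytes/sec = 121856 * 3069 = 373976064
Total bits/sec = 373976064 * 8 = 2991808512
Mbps = 2991808512 / 1e6 = 2991.81

2991.81 Mbps


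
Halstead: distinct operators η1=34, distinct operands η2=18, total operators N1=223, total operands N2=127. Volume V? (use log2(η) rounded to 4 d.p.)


Formula: V = N * log2(η), where N = N1 + N2 and η = η1 + η2
η = 34 + 18 = 52
N = 223 + 127 = 350
log2(52) ≈ 5.7004
V = 350 * 5.7004 = 1995.14

1995.14


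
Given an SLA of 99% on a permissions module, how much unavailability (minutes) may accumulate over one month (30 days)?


Formula: allowed downtime = period * (100 - SLA) / 100
Period (month (30 days)) = 43200 minutes
Unavailability fraction = (100 - 99.0) / 100
Allowed downtime = 43200 * (100 - 99.0) / 100
Allowed downtime = 432.0 minutes

432.0 minutes


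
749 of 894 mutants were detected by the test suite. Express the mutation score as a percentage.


Mutation score = killed / total * 100
Mutation score = 749 / 894 * 100
Mutation score = 83.78%

83.78%


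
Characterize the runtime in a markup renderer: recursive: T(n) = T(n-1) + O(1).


Reasoning: linear recursion with constant work per frame
Complexity: O(n)

O(n)


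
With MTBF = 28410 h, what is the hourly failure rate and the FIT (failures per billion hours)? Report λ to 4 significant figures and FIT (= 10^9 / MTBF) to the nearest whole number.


Formula: λ = 1 / MTBF; FIT = λ × 1e9 = 1e9 / MTBF
λ = 1 / 28410 ≈ 3.520e-05 failures/hour
FIT = 1e9 / 28410 ≈ 35199 failures per 1e9 hours (nearest whole number)

λ = 3.520e-05 /h, FIT = 35199


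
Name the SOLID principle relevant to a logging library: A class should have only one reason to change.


This describes the Single Responsibility Principle (SRP)

Single Responsibility Principle (SRP)


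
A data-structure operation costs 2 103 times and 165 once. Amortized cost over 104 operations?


Formula: Amortized cost = Total cost / Operations
Total cost = (103 * 2) + (1 * 165)
Total cost = 206 + 165 = 371
Amortized = 371 / 104 = 3.5673

3.5673


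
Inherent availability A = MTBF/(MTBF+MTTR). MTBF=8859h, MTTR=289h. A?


Availability = MTBF / (MTBF + MTTR)
Availability = 8859 / (8859 + 289)
Availability = 8859 / 9148
Availability = 96.8408%

96.8408%


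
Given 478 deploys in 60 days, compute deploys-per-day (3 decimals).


Formula: deployments per day = releases / days
= 478 / 60
= 7.967 deploys/day
(equivalently, 55.77 deploys/week)

7.967 deploys/day


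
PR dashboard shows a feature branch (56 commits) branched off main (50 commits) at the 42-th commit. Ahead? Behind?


Common ancestor: commit #42
feature commits after divergence: 56 - 42 = 14
main commits after divergence: 50 - 42 = 8
feature is 14 commits ahead of main
main is 8 commits ahead of feature

feature ahead: 14, main ahead: 8


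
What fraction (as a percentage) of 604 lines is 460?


Coverage = covered / total * 100
Coverage = 460 / 604 * 100
Coverage = 76.16%

76.16%


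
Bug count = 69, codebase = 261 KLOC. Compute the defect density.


Defect density = defects / KLOC
Defect density = 69 / 261
Defect density = 0.264 defects/KLOC

0.264 defects/KLOC


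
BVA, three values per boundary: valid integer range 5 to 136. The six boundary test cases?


Range: [5, 136]
Boundaries: just below min, min, min+1, max-1, max, just above max
Values: [4, 5, 6, 135, 136, 137]

[4, 5, 6, 135, 136, 137]


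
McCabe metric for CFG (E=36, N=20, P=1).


Formula: V(G) = E - N + 2P
V(G) = 36 - 20 + 2*1
V(G) = 16 + 2
V(G) = 18

18


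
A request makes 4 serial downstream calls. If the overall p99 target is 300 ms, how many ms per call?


Formula: per_stage = total_budget / stages
per_stage = 300 / 4
per_stage = 75.0 ms

75.0 ms


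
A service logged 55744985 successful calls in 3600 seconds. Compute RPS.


Formula: throughput = requests / seconds
throughput = 55744985 / 3600
throughput = 15484.72 requests/second

15484.72 requests/second


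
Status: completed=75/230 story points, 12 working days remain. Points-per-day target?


Formula: Required rate = Remaining points / Days left
Remaining = 230 - 75 = 155 points
Required rate = 155 / 12 = 12.92 points/day

12.92 points/day


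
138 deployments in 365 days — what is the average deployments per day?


Formula: deployments per day = releases / days
= 138 / 365
= 0.378 deploys/day
(equivalently, 2.65 deploys/week)

0.378 deploys/day


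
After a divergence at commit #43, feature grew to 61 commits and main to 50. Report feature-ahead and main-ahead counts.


Common ancestor: commit #43
feature commits after divergence: 61 - 43 = 18
main commits after divergence: 50 - 43 = 7
feature is 18 commits ahead of main
main is 7 commits ahead of feature

feature ahead: 18, main ahead: 7


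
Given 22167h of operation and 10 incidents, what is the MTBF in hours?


Formula: MTBF = Total operating time / Number of failures
MTBF = 22167 / 10
MTBF = 2216.7 hours

2216.7 hours


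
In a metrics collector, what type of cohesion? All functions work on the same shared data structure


Reasoning: Functions share data
Type: Communicational cohesion

Communicational cohesion


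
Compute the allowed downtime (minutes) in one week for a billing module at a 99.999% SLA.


Formula: allowed downtime = period * (100 - SLA) / 100
Period (week) = 10080 minutes
Unavailability fraction = (100 - 99.999) / 100
Allowed downtime = 10080 * (100 - 99.999) / 100
Allowed downtime = 0.1008 minutes

0.1008 minutes


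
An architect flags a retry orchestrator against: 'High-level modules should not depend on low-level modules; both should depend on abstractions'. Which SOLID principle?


This describes the Dependency Inversion Principle (DIP)

Dependency Inversion Principle (DIP)


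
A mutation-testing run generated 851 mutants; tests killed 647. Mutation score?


Mutation score = killed / total * 100
Mutation score = 647 / 851 * 100
Mutation score = 76.03%

76.03%


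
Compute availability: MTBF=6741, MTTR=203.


Availability = MTBF / (MTBF + MTTR)
Availability = 6741 / (6741 + 203)
Availability = 6741 / 6944
Availability = 97.0766%

97.0766%


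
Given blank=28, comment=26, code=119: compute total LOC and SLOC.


Total LOC = blank + comment + code
Total LOC = 28 + 26 + 119 = 173
SLOC (source only) = code = 119

Total LOC: 173, SLOC: 119


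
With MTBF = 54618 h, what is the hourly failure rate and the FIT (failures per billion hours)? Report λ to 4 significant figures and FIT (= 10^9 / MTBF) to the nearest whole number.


Formula: λ = 1 / MTBF; FIT = λ × 1e9 = 1e9 / MTBF
λ = 1 / 54618 ≈ 1.831e-05 failures/hour
FIT = 1e9 / 54618 ≈ 18309 failures per 1e9 hours (nearest whole number)

λ = 1.831e-05 /h, FIT = 18309


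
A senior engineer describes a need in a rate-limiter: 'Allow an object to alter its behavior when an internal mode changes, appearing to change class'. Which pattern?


This matches the State pattern

State


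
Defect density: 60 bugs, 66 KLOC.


Defect density = defects / KLOC
Defect density = 60 / 66
Defect density = 0.909 defects/KLOC

0.909 defects/KLOC


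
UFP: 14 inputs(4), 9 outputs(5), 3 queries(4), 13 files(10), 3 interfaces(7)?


UFP = EI*4 + EO*5 + EQ*4 + ILF*10 + EIF*7
UFP = 14*4 + 9*5 + 3*4 + 13*10 + 3*7
UFP = 56 + 45 + 12 + 130 + 21
UFP = 264

264


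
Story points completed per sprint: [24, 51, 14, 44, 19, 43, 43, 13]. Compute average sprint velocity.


Formula: Avg velocity = Total points / Number of sprints
Points: [24, 51, 14, 44, 19, 43, 43, 13]
Sum = 24 + 51 + 14 + 44 + 19 + 43 + 43 + 13 = 251
Avg velocity = 251 / 8 = 31.38 points/sprint

31.38 points/sprint


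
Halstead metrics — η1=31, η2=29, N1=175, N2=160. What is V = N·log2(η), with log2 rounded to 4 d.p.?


Formula: V = N * log2(η), where N = N1 + N2 and η = η1 + η2
η = 31 + 29 = 60
N = 175 + 160 = 335
log2(60) ≈ 5.9069
V = 335 * 5.9069 = 1978.81

1978.81


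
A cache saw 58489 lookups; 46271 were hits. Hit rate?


Formula: hit rate = hits / (hits + misses) * 100
hit rate = 46271 / (46271 + 12218) * 100
hit rate = 46271 / 58489 * 100
hit rate = 79.11%

79.11%


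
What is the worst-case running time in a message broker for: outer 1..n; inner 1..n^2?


Reasoning: n times n^2
Complexity: O(n^3)

O(n^3)


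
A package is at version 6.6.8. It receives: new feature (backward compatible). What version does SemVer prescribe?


Current: 6.6.8
Change category: 'new feature (backward compatible)' → minor bump
SemVer rule: minor bump → increment MINOR, reset PATCH to 0 (MAJOR unchanged)
New: 6.7.0

6.7.0


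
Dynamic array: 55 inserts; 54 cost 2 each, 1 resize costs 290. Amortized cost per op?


Formula: Amortized cost = Total cost / Operations
Total cost = (54 * 2) + (1 * 290)
Total cost = 108 + 290 = 398
Amortized = 398 / 55 = 7.2364

7.2364


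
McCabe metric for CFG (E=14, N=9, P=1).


Formula: V(G) = E - N + 2P
V(G) = 14 - 9 + 2*1
V(G) = 5 + 2
V(G) = 7

7


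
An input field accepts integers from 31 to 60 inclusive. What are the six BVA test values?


Range: [31, 60]
Boundaries: just below min, min, min+1, max-1, max, just above max
Values: [30, 31, 32, 59, 60, 61]

[30, 31, 32, 59, 60, 61]


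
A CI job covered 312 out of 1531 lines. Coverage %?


Coverage = covered / total * 100
Coverage = 312 / 1531 * 100
Coverage = 20.38%

20.38%


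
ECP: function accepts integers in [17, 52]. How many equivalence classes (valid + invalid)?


Valid range: [17, 52]
Class 1: x < 17 — invalid
Class 2: 17 ≤ x ≤ 52 — valid
Class 3: x > 52 — invalid
Total equivalence classes: 3

3 equivalence classes


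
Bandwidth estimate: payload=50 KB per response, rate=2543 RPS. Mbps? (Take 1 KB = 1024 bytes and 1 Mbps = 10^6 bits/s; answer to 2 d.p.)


Formula: Mbps = payload_bytes * RPS * 8 / 1e6
Payload per request = 50 KB = 50 * 1024 = 51200 bytes
Total bytes/sec = 51200 * 2543 = 130201600
Total bits/sec = 130201600 * 8 = 1041612800
Mbps = 1041612800 / 1e6 = 1041.61

1041.61 Mbps
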